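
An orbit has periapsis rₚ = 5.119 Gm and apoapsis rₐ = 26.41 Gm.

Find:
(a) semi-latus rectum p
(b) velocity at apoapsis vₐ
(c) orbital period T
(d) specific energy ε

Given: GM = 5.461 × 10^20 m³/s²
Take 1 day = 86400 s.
rₚ = 5.119 Gm = 5.119 × 10^9 m
rₐ = 26.41 Gm = 2.641 × 10^10 m
GM = 5.461 × 10^20 m³/s²
a = (rₚ + rₐ)/2 = 1.57645 × 10^10 m
e = (rₐ − rₚ)/(rₐ + rₚ) = (2.1291 × 10^10) / (3.1529 × 10^10) = 0.675283
(a) 1 − e² = 0.543993;  p = a(1 − e²) = 1.57645 × 10^10 × 0.543993 = 8.57577 × 10^9 m ≈ 8.576 Gm
(b) vₐ² = GM (2/rₐ − 1/a) = 5.461 × 10^20 × (7.57289 × 10^-11 − 6.34337 × 10^-11) = 6.71442 × 10^9 m²/s²;  vₐ = 81941.6 m/s ≈ 81.94 km/s
(c) a³ = 3.91779 × 10^30 m³;  T = 2π √(a³/GM) = 2π × 84700.2 s = 532187 s ≈ 6.16 days
(d) 2a = 3.1529 × 10^10 m;  ε = −GM/(2a) = -1.73206 × 10^10 J/kg ≈ -17.32 GJ/kg

Final answer:
(a) semi-latus rectum p = 8.576 Gm
(b) velocity at apoapsis vₐ = 81.94 km/s
(c) orbital period T = 6.16 days
(d) specific energy ε = -17.32 GJ/kg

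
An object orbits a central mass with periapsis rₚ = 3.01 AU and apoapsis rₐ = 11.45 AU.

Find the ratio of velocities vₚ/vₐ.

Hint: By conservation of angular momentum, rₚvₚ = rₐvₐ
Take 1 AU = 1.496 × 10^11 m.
rₚ = 3.01 AU = 4.50296 × 10^11 m
rₐ = 11.45 AU = 1.71292 × 10^12 m
rₚvₚ = rₐvₐ  ⇒  vₚ/vₐ = rₐ/rₚ
vₚ/vₐ = (1.71292 × 10^12) / (4.50296 × 10^11) = 3.80399

Final answer: vₚ/vₐ = 3.804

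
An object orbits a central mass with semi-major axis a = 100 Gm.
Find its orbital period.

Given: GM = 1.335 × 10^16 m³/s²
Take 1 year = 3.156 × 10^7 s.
a = 100 Gm = 1 × 10^11 m
GM = 1.335 × 10^16 m³/s²
a³ = 1 × 10^33 m³
T = 2π √(a³/GM) = 2π √((1 × 10^33) / (1.335 × 10^16)) = 2π × 2.7369 × 10^8 s
T = 1.71965 × 10^9 s ≈ 54.49 years

Final answer: 54.49 years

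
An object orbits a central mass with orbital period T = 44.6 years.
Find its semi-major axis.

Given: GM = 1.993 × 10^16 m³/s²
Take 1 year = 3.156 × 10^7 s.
T = 44.6 years = 1.40758 × 10^9 s
GM = 1.993 × 10^16 m³/s²
Kepler's third law: a³ = GM T² / (4π²)
T² = 1.98127 × 10^18 s²
a³ = (1.993 × 10^16) × (1.98127 × 10^18) / (4π²) = 1.00021 × 10^33 m³
a = (a³)^(1/3) = 1.00007 × 10^11 m ≈ 100 Gm

Final answer: 100 Gm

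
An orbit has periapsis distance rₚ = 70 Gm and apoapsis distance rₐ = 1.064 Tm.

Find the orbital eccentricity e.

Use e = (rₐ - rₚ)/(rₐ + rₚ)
rₚ = 70 Gm = 7 × 10^10 m
rₐ = 1.064 Tm = 1.064 × 10^12 m
rₐ − rₚ = 9.94 × 10^11 m
rₐ + rₚ = 1.134 × 10^12 m
e = (rₐ − rₚ)/(rₐ + rₚ) = 0.876543

Final answer: e = 0.8765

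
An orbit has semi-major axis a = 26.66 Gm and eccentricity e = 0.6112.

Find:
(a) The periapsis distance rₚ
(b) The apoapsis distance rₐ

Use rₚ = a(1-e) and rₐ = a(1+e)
a = 26.66 Gm = 2.666 × 10^10 m
e = 0.6112:  1 − e = 0.3888,  1 + e = 1.6112
(a) rₚ = a(1 − e) = 2.666 × 10^10 m × 0.3888 = 1.03654 × 10^10 m ≈ 10.37 Gm
(b) rₐ = a(1 + e) = 2.666 × 10^10 m × 1.6112 = 4.29546 × 10^10 m ≈ 42.95 Gm

Final answer:
(a) rₚ = 10.37 Gm
(b) rₐ = 42.95 Gm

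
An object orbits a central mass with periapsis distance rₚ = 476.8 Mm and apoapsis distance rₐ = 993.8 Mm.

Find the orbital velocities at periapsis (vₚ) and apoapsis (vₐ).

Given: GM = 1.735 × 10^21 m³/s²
rₚ = 476.8 Mm = 4.768 × 10^8 m
rₐ = 993.8 Mm = 9.938 × 10^8 m
GM = 1.735 × 10^21 m³/s²
a = (rₚ + rₐ)/2 = 7.353 × 10^8 m
Vis-viva: v² = GM (2/r − 1/a)
vₚ² = 1.735 × 10^21 × (4.19463 × 10^-9 − 1.35999 × 10^-9) = 4.9181 × 10^12 m²/s²
vₚ = 2.21768 × 10^6 m/s ≈ 2218 km/s
vₐ² = 1.735 × 10^21 × (2.01248 × 10^-9 − 1.35999 × 10^-9) = 1.13207 × 10^12 m²/s²
vₐ = 1.06399 × 10^6 m/s ≈ 1064 km/s

Final answer: vₚ = 2218 km/s, vₐ = 1064 km/s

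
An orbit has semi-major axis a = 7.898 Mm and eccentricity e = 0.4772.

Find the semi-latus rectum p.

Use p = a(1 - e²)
a = 7.898 Mm = 7.898 × 10^6 m
e = 0.4772,  e² = 0.22772,  1 − e² = 0.77228
p = a(1 − e²) = 7.898 × 10^6 m × 0.77228 = 6.09947 × 10^6 m ≈ 6.099 Mm

Final answer: p = 6.099 Mm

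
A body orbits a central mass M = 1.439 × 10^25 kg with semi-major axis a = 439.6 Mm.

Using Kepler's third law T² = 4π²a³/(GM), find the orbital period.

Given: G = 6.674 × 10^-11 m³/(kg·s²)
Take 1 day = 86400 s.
M = 1.439 × 10^25 kg
GM = G × M = 6.674 × 10^-11 × 1.439 × 10^25 = 9.60389 × 10^14 m³/s²
a = 439.6 Mm = 4.396 × 10^8 m
a³ = 8.49519 × 10^25 m³
T = 2π √(a³/GM) = 2π √((8.49519 × 10^25) / (9.60389 × 10^14)) = 2π × 297415 s
T = 1.86871 × 10^6 s ≈ 21.63 days

Final answer: 21.63 days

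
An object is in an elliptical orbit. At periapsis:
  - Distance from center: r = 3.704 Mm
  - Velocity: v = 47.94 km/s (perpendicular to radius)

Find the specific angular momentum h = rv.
r = 3.704 Mm = 3.704 × 10^6 m
v = 47.94 km/s = 47940 m/s
h = rv = 3.704 × 10^6 × 47940 = 1.7757 × 10^11 m²/s ≈ 1.776 × 10^11 m²/s

Final answer: h = 1.776 × 10^11 m²/s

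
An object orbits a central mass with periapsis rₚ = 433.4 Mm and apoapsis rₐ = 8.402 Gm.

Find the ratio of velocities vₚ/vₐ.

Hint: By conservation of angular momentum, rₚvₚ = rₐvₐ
rₚ = 433.4 Mm = 4.334 × 10^8 m
rₐ = 8.402 Gm = 8.402 × 10^9 m
rₚvₚ = rₐvₐ  ⇒  vₚ/vₐ = rₐ/rₚ
vₚ/vₐ = (8.402 × 10^9) / (4.334 × 10^8) = 19.3862

Final answer: vₚ/vₐ = 19.39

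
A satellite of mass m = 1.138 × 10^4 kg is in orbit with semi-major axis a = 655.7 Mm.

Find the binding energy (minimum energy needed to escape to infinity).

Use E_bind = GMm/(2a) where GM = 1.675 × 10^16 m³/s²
a = 655.7 Mm = 6.557 × 10^8 m
GM = 1.675 × 10^16 m³/s²
m = 1.138 × 10^4 kg
GMm = 1.675 × 10^16 × 11380 = 1.90615 × 10^20 m³·kg/s²
2a = 1.3114 × 10^9 m
E_bind = GMm/(2a) = 1.45352 × 10^11 J ≈ 145.4 GJ

Final answer: 145.4 GJ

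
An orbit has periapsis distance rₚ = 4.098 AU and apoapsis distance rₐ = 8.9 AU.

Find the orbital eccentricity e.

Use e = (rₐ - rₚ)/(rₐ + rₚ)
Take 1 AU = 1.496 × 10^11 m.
rₚ = 4.098 AU = 6.13061 × 10^11 m
rₐ = 8.9 AU = 1.33144 × 10^12 m
rₐ − rₚ = 7.18379 × 10^11 m
rₐ + rₚ = 1.9445 × 10^12 m
e = (rₐ − rₚ)/(rₐ + rₚ) = 0.369441

Final answer: e = 0.3694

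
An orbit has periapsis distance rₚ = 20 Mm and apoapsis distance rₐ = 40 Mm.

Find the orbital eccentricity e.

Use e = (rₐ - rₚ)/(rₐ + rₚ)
rₚ = 20 Mm = 2 × 10^7 m
rₐ = 40 Mm = 4 × 10^7 m
rₐ − rₚ = 2 × 10^7 m
rₐ + rₚ = 6 × 10^7 m
e = (rₐ − rₚ)/(rₐ + rₚ) = 0.333333

Final answer: e = 0.3333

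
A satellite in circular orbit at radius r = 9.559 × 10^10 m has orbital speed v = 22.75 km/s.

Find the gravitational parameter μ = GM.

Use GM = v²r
r = 9.559 × 10^10 m
v = 22.75 km/s = 22750 m/s
v² = 5.17562 × 10^8 m²/s²
GM = v²r = 5.17562 × 10^8 × 9.559 × 10^10 = 4.94738 × 10^19 m³/s²
GM ≈ 4.947 × 10^19 m³/s²

Final answer: GM = 4.947 × 10^19 m³/s²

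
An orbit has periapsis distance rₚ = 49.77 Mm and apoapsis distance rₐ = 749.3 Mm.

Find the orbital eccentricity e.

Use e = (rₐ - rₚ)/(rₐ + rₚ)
rₚ = 49.77 Mm = 4.977 × 10^7 m
rₐ = 749.3 Mm = 7.493 × 10^8 m
rₐ − rₚ = 6.9953 × 10^8 m
rₐ + rₚ = 7.9907 × 10^8 m
e = (rₐ − rₚ)/(rₐ + rₚ) = 0.87543

Final answer: e = 0.8754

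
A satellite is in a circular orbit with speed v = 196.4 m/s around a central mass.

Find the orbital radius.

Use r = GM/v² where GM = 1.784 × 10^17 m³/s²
v = 196.4 m/s
GM = 1.784 × 10^17 m³/s²
v² = 38573 m²/s²
r = GM/v² = (1.784 × 10^17) / 38573 = 4.625 × 10^12 m ≈ 4.625 Tm

Final answer: 4.625 Tm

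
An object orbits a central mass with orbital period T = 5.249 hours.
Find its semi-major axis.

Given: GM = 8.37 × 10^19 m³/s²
T = 5.249 hours = 18896.4 s
GM = 8.37 × 10^19 m³/s²
Kepler's third law: a³ = GM T² / (4π²)
T² = 3.57074 × 10^8 s²
a³ = (8.37 × 10^19) × (3.57074 × 10^8) / (4π²) = 7.57049 × 10^26 m³
a = (a³)^(1/3) = 9.11398 × 10^8 m ≈ 911.4 Mm

Final answer: 911.4 Mm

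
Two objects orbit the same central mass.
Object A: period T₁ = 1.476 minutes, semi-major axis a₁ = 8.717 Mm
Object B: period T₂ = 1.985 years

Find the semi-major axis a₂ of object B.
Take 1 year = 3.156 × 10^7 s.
T₁ = 1.476 minutes = 88.56 s
T₂ = 1.985 years = 6.26466 × 10^7 s
a₁ = 8.717 Mm = 8.717 × 10^6 m
Kepler's third law: (T₂/T₁)² = (a₂/a₁)³  ⇒  a₂ = a₁ (T₂/T₁)^(2/3)
T₂/T₁ = 707392
(T₂/T₁)^(2/3) = 7939.14
a₂ = 8.717 × 10^6 m × 7939.14 = 6.92055 × 10^10 m ≈ 69.21 Gm

Final answer: a₂ = 69.21 Gm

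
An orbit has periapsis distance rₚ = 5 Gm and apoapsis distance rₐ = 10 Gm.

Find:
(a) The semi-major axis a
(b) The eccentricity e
rₚ = 5 Gm = 5 × 10^9 m
rₐ = 10 Gm = 1 × 10^10 m
(a) a = (rₚ + rₐ)/2 = 7.5 × 10^9 m ≈ 7.5 Gm
(b) e = (rₐ − rₚ)/(rₐ + rₚ) = (5 × 10^9) / (1.5 × 10^10) = 0.333333

Final answer:
(a) a = 7.5 Gm
(b) e = 0.3333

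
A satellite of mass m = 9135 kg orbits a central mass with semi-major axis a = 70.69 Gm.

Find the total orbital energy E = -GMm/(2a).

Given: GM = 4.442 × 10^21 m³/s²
a = 70.69 Gm = 7.069 × 10^10 m
GM = 4.442 × 10^21 m³/s²
2a = 1.4138 × 10^11 m
GMm = 4.442 × 10^21 × 9135 = 4.05777 × 10^25 m³·kg/s²
E = −GMm/(2a) = -2.87011 × 10^14 J ≈ -287 TJ

Final answer: -287 TJ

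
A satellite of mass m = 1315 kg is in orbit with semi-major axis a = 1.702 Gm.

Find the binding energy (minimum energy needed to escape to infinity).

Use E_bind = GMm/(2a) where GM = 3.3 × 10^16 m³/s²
a = 1.702 Gm = 1.702 × 10^9 m
GM = 3.3 × 10^16 m³/s²
m = 1315 kg
GMm = 3.3 × 10^16 × 1315 = 4.3395 × 10^19 m³·kg/s²
2a = 3.404 × 10^9 m
E_bind = GMm/(2a) = 1.27482 × 10^10 J ≈ 12.75 GJ

Final answer: 12.75 GJ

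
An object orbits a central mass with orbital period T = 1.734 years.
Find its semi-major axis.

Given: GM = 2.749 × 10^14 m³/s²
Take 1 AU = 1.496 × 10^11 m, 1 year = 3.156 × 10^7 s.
T = 1.734 years = 5.4725 × 10^7 s
GM = 2.749 × 10^14 m³/s²
Kepler's third law: a³ = GM T² / (4π²)
T² = 2.99483 × 10^15 s²
a³ = (2.749 × 10^14) × (2.99483 × 10^15) / (4π²) = 2.08539 × 10^28 m³
a = (a³)^(1/3) = 2.75251 × 10^9 m ≈ 0.0184 AU

Final answer: 0.0184 AU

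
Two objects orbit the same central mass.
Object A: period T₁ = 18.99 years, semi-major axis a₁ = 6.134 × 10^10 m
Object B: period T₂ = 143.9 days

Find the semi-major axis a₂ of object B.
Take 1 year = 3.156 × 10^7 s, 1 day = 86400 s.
T₁ = 18.99 years = 5.99324 × 10^8 s
T₂ = 143.9 days = 1.2433 × 10^7 s
a₁ = 6.134 × 10^10 m
Kepler's third law: (T₂/T₁)² = (a₂/a₁)³  ⇒  a₂ = a₁ (T₂/T₁)^(2/3)
T₂/T₁ = 0.020745
(T₂/T₁)^(2/3) = 0.0754991
a₂ = 6.134 × 10^10 m × 0.0754991 = 4.63111 × 10^9 m ≈ 4.631 × 10^9 m

Final answer: a₂ = 4.631 × 10^9 m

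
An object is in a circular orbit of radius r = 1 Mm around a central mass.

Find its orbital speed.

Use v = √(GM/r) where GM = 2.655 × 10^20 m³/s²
r = 1 Mm = 1 × 10^6 m
GM = 2.655 × 10^20 m³/s²
GM/r = (2.655 × 10^20) / (1 × 10^6) = 2.655 × 10^14 m²/s²
v = √(GM/r) = 1.62942 × 10^7 m/s ≈ 1.629 × 10^4 km/s

Final answer: 1.629 × 10^4 km/s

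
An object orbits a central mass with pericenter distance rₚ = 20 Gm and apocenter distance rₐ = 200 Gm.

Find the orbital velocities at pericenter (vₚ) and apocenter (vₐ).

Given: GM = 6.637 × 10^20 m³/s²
rₚ = 20 Gm = 2 × 10^10 m
rₐ = 200 Gm = 2 × 10^11 m
GM = 6.637 × 10^20 m³/s²
a = (rₚ + rₐ)/2 = 1.1 × 10^11 m
Vis-viva: v² = GM (2/r − 1/a)
vₚ² = 6.637 × 10^20 × (1 × 10^-10 − 9.09091 × 10^-12) = 6.03364 × 10^10 m²/s²
vₚ = 245635 m/s ≈ 245.6 km/s
vₐ² = 6.637 × 10^20 × (1 × 10^-11 − 9.09091 × 10^-12) = 6.03364 × 10^8 m²/s²
vₐ = 24563.5 m/s ≈ 24.56 km/s

Final answer: vₚ = 245.6 km/s, vₐ = 24.56 km/s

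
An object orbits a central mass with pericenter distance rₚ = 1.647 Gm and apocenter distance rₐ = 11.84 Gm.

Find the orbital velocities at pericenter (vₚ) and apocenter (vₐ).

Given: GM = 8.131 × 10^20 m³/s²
rₚ = 1.647 Gm = 1.647 × 10^9 m
rₐ = 11.84 Gm = 1.184 × 10^10 m
GM = 8.131 × 10^20 m³/s²
a = (rₚ + rₐ)/2 = 6.7435 × 10^9 m
Vis-viva: v² = GM (2/r − 1/a)
vₚ² = 8.131 × 10^20 × (1.21433 × 10^-9 − 1.48291 × 10^-10) = 8.66796 × 10^11 m²/s²
vₚ = 931019 m/s ≈ 931 km/s
vₐ² = 8.131 × 10^20 × (1.68919 × 10^-10 − 1.48291 × 10^-10) = 1.67726 × 10^10 m²/s²
vₐ = 129509 m/s ≈ 129.5 km/s

Final answer: vₚ = 931 km/s, vₐ = 129.5 km/s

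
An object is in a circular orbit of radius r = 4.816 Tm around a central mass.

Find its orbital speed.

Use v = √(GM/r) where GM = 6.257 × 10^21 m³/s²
r = 4.816 Tm = 4.816 × 10^12 m
GM = 6.257 × 10^21 m³/s²
GM/r = (6.257 × 10^21) / (4.816 × 10^12) = 1.29921 × 10^9 m²/s²
v = √(GM/r) = 36044.6 m/s ≈ 36.04 km/s

Final answer: 36.04 km/s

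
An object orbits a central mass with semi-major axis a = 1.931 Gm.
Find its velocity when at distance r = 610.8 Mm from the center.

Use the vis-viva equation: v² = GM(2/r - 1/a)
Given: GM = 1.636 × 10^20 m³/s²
a = 1.931 Gm = 1.931 × 10^9 m
r = 610.8 Mm = 6.108 × 10^8 m
GM = 1.636 × 10^20 m³/s²
2/r − 1/a = 3.27439 × 10^-9 − 5.17866 × 10^-10 = 2.75653 × 10^-9 m⁻¹
v² = GM (2/r − 1/a) = 4.50968 × 10^11 m²/s²
v = 671541 m/s ≈ 671.5 km/s

Final answer: 671.5 km/s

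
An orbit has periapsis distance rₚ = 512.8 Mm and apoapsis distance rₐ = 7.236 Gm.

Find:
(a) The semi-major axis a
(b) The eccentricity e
rₚ = 512.8 Mm = 5.128 × 10^8 m
rₐ = 7.236 Gm = 7.236 × 10^9 m
(a) a = (rₚ + rₐ)/2 = 3.8744 × 10^9 m ≈ 3.874 Gm
(b) e = (rₐ − rₚ)/(rₐ + rₚ) = (6.7232 × 10^9) / (7.7488 × 10^9) = 0.867644

Final answer:
(a) a = 3.874 Gm
(b) e = 0.8676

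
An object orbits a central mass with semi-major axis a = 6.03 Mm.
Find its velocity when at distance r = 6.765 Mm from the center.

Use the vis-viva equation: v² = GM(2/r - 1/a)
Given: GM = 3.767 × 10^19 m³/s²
a = 6.03 Mm = 6.03 × 10^6 m
r = 6.765 Mm = 6.765 × 10^6 m
GM = 3.767 × 10^19 m³/s²
2/r − 1/a = 2.95639 × 10^-7 − 1.65837 × 10^-7 = 1.29802 × 10^-7 m⁻¹
v² = GM (2/r − 1/a) = 4.88964 × 10^12 m²/s²
v = 2.21125 × 10^6 m/s ≈ 2211 km/s

Final answer: 2211 km/s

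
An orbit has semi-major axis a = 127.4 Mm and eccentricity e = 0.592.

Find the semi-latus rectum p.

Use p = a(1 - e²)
a = 127.4 Mm = 1.274 × 10^8 m
e = 0.592,  e² = 0.350464,  1 − e² = 0.649536
p = a(1 − e²) = 1.274 × 10^8 m × 0.649536 = 8.27509 × 10^7 m ≈ 82.75 Mm

Final answer: p = 82.75 Mm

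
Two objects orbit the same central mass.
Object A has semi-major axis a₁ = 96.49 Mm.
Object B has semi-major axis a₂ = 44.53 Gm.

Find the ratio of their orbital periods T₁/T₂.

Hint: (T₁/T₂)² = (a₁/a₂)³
a₁ = 96.49 Mm = 9.649 × 10^7 m
a₂ = 44.53 Gm = 4.453 × 10^10 m
a₁/a₂ = 0.00216685
T₁/T₂ = (a₁/a₂)^(3/2) = (0.00216685)^1.5 = 0.000100866

Final answer: T₁/T₂ = 0.0001009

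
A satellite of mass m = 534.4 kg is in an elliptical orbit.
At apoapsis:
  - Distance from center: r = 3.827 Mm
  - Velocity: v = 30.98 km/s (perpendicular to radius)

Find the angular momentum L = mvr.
r = 3.827 Mm = 3.827 × 10^6 m
v = 30.98 km/s = 30980 m/s
vr = 30980 × 3.827 × 10^6 = 1.1856 × 10^11 m²/s
L = m × vr = 534.4 × 1.1856 × 10^11 = 6.33587 × 10^13 kg·m²/s ≈ 6.336 × 10^13 kg·m²/s

Final answer: L = 6.336 × 10^13 kg·m²/s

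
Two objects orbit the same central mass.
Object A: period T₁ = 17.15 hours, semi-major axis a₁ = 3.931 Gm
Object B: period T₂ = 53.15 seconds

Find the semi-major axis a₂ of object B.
T₁ = 17.15 hours = 61740 s
T₂ = 53.15 seconds
a₁ = 3.931 Gm = 3.931 × 10^9 m
Kepler's third law: (T₂/T₁)² = (a₂/a₁)³  ⇒  a₂ = a₁ (T₂/T₁)^(2/3)
T₂/T₁ = 0.000860868
(T₂/T₁)^(2/3) = 0.0090495
a₂ = 3.931 × 10^9 m × 0.0090495 = 3.55736 × 10^7 m ≈ 35.57 Mm

Final answer: a₂ = 35.57 Mm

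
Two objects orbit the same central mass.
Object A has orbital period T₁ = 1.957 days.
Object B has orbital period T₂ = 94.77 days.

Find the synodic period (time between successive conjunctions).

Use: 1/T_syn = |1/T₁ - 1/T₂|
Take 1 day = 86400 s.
T₁ = 1.957 days = 169085 s
T₂ = 94.77 days = 8.18813 × 10^6 s
1/T₁ = 5.91419 × 10^-6 s⁻¹
1/T₂ = 1.22128 × 10^-7 s⁻¹
|1/T₁ − 1/T₂| = 5.79206 × 10^-6 s⁻¹
T_syn = 1 / |1/T₁ − 1/T₂| = 172650 s ≈ 1.998 days

Final answer: T_syn = 1.998 days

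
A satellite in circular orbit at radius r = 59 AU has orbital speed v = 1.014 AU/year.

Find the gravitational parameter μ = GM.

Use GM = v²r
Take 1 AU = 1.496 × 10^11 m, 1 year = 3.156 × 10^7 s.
r = 59 AU = 8.8264 × 10^12 m
v = 1.014 AU/year = 4806.54 m/s
v² = 2.31028 × 10^7 m²/s²
GM = v²r = 2.31028 × 10^7 × 8.8264 × 10^12 = 2.03915 × 10^20 m³/s²
GM ≈ 2.039 × 10^20 m³/s²

Final answer: GM = 2.039 × 10^20 m³/s²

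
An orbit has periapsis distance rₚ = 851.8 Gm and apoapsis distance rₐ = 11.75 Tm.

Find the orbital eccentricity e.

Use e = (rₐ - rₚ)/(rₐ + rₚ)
rₚ = 851.8 Gm = 8.518 × 10^11 m
rₐ = 11.75 Tm = 1.175 × 10^13 m
rₐ − rₚ = 1.08982 × 10^13 m
rₐ + rₚ = 1.26018 × 10^13 m
e = (rₐ − rₚ)/(rₐ + rₚ) = 0.864813

Final answer: e = 0.8648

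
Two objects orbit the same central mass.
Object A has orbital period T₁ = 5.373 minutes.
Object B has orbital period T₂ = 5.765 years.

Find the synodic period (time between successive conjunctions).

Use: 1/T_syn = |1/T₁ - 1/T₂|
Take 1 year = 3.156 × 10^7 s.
T₁ = 5.373 minutes = 322.38 s
T₂ = 5.765 years = 1.81943 × 10^8 s
1/T₁ = 0.00310193 s⁻¹
1/T₂ = 5.49621 × 10^-9 s⁻¹
|1/T₁ − 1/T₂| = 0.00310192 s⁻¹
T_syn = 1 / |1/T₁ − 1/T₂| = 322.381 s ≈ 5.373 minutes

Final answer: T_syn = 5.373 minutes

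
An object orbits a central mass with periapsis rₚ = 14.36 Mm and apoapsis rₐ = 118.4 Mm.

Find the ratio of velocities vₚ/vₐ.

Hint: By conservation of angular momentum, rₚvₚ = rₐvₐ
rₚ = 14.36 Mm = 1.436 × 10^7 m
rₐ = 118.4 Mm = 1.184 × 10^8 m
rₚvₚ = rₐvₐ  ⇒  vₚ/vₐ = rₐ/rₚ
vₚ/vₐ = (1.184 × 10^8) / (1.436 × 10^7) = 8.24513

Final answer: vₚ/vₐ = 8.245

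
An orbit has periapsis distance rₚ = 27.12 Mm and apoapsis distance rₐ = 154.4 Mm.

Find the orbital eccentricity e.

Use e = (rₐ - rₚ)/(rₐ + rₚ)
rₚ = 27.12 Mm = 2.712 × 10^7 m
rₐ = 154.4 Mm = 1.544 × 10^8 m
rₐ − rₚ = 1.2728 × 10^8 m
rₐ + rₚ = 1.8152 × 10^8 m
e = (rₐ − rₚ)/(rₐ + rₚ) = 0.70119

Final answer: e = 0.7012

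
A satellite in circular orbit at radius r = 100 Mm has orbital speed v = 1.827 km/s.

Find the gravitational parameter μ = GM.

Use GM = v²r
r = 100 Mm = 1 × 10^8 m
v = 1.827 km/s = 1827 m/s
v² = 3.33793 × 10^6 m²/s²
GM = v²r = 3.33793 × 10^6 × 1 × 10^8 = 3.33793 × 10^14 m³/s²
GM ≈ 3.338 × 10^14 m³/s²

Final answer: GM = 3.338 × 10^14 m³/s²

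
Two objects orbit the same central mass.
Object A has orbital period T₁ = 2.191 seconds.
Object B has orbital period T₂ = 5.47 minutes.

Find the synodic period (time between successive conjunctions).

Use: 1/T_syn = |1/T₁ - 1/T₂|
T₁ = 2.191 seconds
T₂ = 5.47 minutes = 328.2 s
1/T₁ = 0.456413 s⁻¹
1/T₂ = 0.00304692 s⁻¹
|1/T₁ − 1/T₂| = 0.453366 s⁻¹
T_syn = 1 / |1/T₁ − 1/T₂| = 2.20572 s ≈ 2.206 seconds

Final answer: T_syn = 2.206 seconds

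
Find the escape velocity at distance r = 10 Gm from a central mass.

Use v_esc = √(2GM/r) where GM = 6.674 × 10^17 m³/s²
r = 10 Gm = 1 × 10^10 m
GM = 6.674 × 10^17 m³/s²
2GM/r = 2 × (6.674 × 10^17) / (1 × 10^10) = 1.3348 × 10^8 m²/s²
v_esc = √(2GM/r) = 11553.4 m/s ≈ 11.55 km/s

Final answer: 11.55 km/s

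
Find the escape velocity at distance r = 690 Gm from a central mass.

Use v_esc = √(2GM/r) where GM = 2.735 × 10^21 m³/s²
r = 690 Gm = 6.9 × 10^11 m
GM = 2.735 × 10^21 m³/s²
2GM/r = 2 × (2.735 × 10^21) / (6.9 × 10^11) = 7.92754 × 10^9 m²/s²
v_esc = √(2GM/r) = 89036.7 m/s ≈ 89.04 km/s

Final answer: 89.04 km/s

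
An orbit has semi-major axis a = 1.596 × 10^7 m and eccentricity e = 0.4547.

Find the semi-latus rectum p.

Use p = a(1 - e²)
a = 1.596 × 10^7 m
e = 0.4547,  e² = 0.206752,  1 − e² = 0.793248
p = a(1 − e²) = 1.596 × 10^7 m × 0.793248 = 1.26602 × 10^7 m ≈ 1.266 × 10^7 m

Final answer: p = 1.266 × 10^7 m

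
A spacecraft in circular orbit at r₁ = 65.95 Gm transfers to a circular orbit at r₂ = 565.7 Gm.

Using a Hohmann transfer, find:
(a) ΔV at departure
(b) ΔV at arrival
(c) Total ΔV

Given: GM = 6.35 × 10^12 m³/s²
r₁ = 65.95 Gm = 6.595 × 10^10 m
r₂ = 565.7 Gm = 5.657 × 10^11 m
GM = 6.35 × 10^12 m³/s²
Transfer ellipse: a_t = (r₁ + r₂)/2 = 3.15825 × 10^11 m
Circular speed at r₁: v₁ = √(GM/r₁) = 9.8125 m/s
Transfer speed at r₁ (periapsis): v₁ₜ = √(GM(2/r₁ − 1/a_t)) = 13.1326 m/s
(a) ΔV₁ = v₁ₜ − v₁ = 3.32006 m/s ≈ 3.32 m/s
Circular speed at r₂: v₂ = √(GM/r₂) = 3.35038 m/s
Transfer speed at r₂ (apoapsis): v₂ₜ = √(GM(2/r₂ − 1/a_t)) = 1.53101 m/s
(b) ΔV₂ = v₂ − v₂ₜ = 1.81937 m/s ≈ 1.819 m/s
(c) ΔV_total = ΔV₁ + ΔV₂ = 5.13943 m/s ≈ 5.139 m/s

Final answer:
(a) ΔV₁ = 3.32 m/s
(b) ΔV₂ = 1.819 m/s
(c) ΔV_total = 5.139 m/s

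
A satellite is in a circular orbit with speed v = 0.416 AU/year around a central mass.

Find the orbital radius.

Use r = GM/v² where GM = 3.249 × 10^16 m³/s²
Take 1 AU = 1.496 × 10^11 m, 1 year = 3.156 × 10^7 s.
v = 0.416 AU/year = 1971.91 m/s
GM = 3.249 × 10^16 m³/s²
v² = 3.88844 × 10^6 m²/s²
r = GM/v² = (3.249 × 10^16) / (3.88844 × 10^6) = 8.35553 × 10^9 m ≈ 0.05585 AU

Final answer: 0.05585 AU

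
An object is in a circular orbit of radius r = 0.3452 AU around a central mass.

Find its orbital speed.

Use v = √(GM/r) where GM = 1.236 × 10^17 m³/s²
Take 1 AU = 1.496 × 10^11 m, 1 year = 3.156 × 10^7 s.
r = 0.3452 AU = 5.16419 × 10^10 m
GM = 1.236 × 10^17 m³/s²
GM/r = (1.236 × 10^17) / (5.16419 × 10^10) = 2.3934 × 10^6 m²/s²
v = √(GM/r) = 1547.06 m/s ≈ 0.3264 AU/year

Final answer: 0.3264 AU/year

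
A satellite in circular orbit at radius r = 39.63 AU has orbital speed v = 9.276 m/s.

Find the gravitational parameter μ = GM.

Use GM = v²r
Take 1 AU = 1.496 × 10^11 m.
r = 39.63 AU = 5.92865 × 10^12 m
v = 9.276 m/s
v² = 86.0442 m²/s²
GM = v²r = 86.0442 × 5.92865 × 10^12 = 5.10126 × 10^14 m³/s²
GM ≈ 5.101 × 10^14 m³/s²

Final answer: GM = 5.101 × 10^14 m³/s²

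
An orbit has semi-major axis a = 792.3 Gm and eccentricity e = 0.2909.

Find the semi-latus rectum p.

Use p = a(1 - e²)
a = 792.3 Gm = 7.923 × 10^11 m
e = 0.2909,  e² = 0.0846228,  1 − e² = 0.915377
p = a(1 − e²) = 7.923 × 10^11 m × 0.915377 = 7.25253 × 10^11 m ≈ 725.3 Gm

Final answer: p = 725.3 Gm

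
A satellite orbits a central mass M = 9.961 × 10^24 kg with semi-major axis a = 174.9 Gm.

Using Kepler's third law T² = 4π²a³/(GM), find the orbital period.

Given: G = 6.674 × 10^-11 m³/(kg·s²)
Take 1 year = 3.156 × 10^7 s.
M = 9.961 × 10^24 kg
GM = G × M = 6.674 × 10^-11 × 9.961 × 10^24 = 6.64797 × 10^14 m³/s²
a = 174.9 Gm = 1.749 × 10^11 m
a³ = 5.35019 × 10^33 m³
T = 2π √(a³/GM) = 2π √((5.35019 × 10^33) / (6.64797 × 10^14)) = 2π × 2.83687 × 10^9 s
T = 1.78246 × 10^10 s ≈ 564.8 years

Final answer: 564.8 years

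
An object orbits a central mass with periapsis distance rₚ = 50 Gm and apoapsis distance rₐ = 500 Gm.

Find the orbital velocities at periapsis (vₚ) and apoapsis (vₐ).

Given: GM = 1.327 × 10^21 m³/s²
rₚ = 50 Gm = 5 × 10^10 m
rₐ = 500 Gm = 5 × 10^11 m
GM = 1.327 × 10^21 m³/s²
a = (rₚ + rₐ)/2 = 2.75 × 10^11 m
Vis-viva: v² = GM (2/r − 1/a)
vₚ² = 1.327 × 10^21 × (4 × 10^-11 − 3.63636 × 10^-12) = 4.82545 × 10^10 m²/s²
vₚ = 219669 m/s ≈ 219.7 km/s
vₐ² = 1.327 × 10^21 × (4 × 10^-12 − 3.63636 × 10^-12) = 4.82545 × 10^8 m²/s²
vₐ = 21966.9 m/s ≈ 21.97 km/s

Final answer: vₚ = 219.7 km/s, vₐ = 21.97 km/s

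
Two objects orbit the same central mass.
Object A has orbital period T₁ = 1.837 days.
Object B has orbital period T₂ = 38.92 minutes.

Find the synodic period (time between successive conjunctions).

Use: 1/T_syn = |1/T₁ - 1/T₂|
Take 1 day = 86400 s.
T₁ = 1.837 days = 158717 s
T₂ = 38.92 minutes = 2335.2 s
1/T₁ = 6.30053 × 10^-6 s⁻¹
1/T₂ = 0.000428229 s⁻¹
|1/T₁ − 1/T₂| = 0.000421928 s⁻¹
T_syn = 1 / |1/T₁ − 1/T₂| = 2370.07 s ≈ 39.5 minutes

Final answer: T_syn = 39.5 minutes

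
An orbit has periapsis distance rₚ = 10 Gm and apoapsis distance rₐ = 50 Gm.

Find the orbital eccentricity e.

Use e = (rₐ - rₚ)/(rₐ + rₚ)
rₚ = 10 Gm = 1 × 10^10 m
rₐ = 50 Gm = 5 × 10^10 m
rₐ − rₚ = 4 × 10^10 m
rₐ + rₚ = 6 × 10^10 m
e = (rₐ − rₚ)/(rₐ + rₚ) = 0.666667

Final answer: e = 0.6667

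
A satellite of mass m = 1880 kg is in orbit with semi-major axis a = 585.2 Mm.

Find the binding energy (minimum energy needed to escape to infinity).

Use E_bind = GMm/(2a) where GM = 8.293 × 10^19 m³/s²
a = 585.2 Mm = 5.852 × 10^8 m
GM = 8.293 × 10^19 m³/s²
m = 1880 kg
GMm = 8.293 × 10^19 × 1880 = 1.55908 × 10^23 m³·kg/s²
2a = 1.1704 × 10^9 m
E_bind = GMm/(2a) = 1.3321 × 10^14 J ≈ 133.2 TJ

Final answer: 133.2 TJ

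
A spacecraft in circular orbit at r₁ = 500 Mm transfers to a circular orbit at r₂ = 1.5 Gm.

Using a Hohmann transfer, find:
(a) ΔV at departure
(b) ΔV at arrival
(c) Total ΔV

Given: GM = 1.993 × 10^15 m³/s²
r₁ = 500 Mm = 5 × 10^8 m
r₂ = 1.5 Gm = 1.5 × 10^9 m
GM = 1.993 × 10^15 m³/s²
Transfer ellipse: a_t = (r₁ + r₂)/2 = 1 × 10^9 m
Circular speed at r₁: v₁ = √(GM/r₁) = 1996.5 m/s
Transfer speed at r₁ (periapsis): v₁ₜ = √(GM(2/r₁ − 1/a_t)) = 2445.2 m/s
(a) ΔV₁ = v₁ₜ − v₁ = 448.702 m/s ≈ 448.7 m/s
Circular speed at r₂: v₂ = √(GM/r₂) = 1152.68 m/s
Transfer speed at r₂ (apoapsis): v₂ₜ = √(GM(2/r₂ − 1/a_t)) = 815.066 m/s
(b) ΔV₂ = v₂ − v₂ₜ = 337.612 m/s ≈ 337.6 m/s
(c) ΔV_total = ΔV₁ + ΔV₂ = 786.314 m/s ≈ 786.3 m/s

Final answer:
(a) ΔV₁ = 448.7 m/s
(b) ΔV₂ = 337.6 m/s
(c) ΔV_total = 786.3 m/s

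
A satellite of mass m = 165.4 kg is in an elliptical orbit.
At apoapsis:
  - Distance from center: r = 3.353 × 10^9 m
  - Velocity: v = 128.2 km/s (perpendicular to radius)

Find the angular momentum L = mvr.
r = 3.353 × 10^9 m
v = 128.2 km/s = 128200 m/s
vr = 128200 × 3.353 × 10^9 = 4.29855 × 10^14 m²/s
L = m × vr = 165.4 × 4.29855 × 10^14 = 7.1098 × 10^16 kg·m²/s ≈ 7.11 × 10^16 kg·m²/s

Final answer: L = 7.11 × 10^16 kg·m²/s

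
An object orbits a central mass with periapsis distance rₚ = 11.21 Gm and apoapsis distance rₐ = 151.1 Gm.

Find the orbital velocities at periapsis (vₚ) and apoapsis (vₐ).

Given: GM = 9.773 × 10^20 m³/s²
rₚ = 11.21 Gm = 1.121 × 10^10 m
rₐ = 151.1 Gm = 1.511 × 10^11 m
GM = 9.773 × 10^20 m³/s²
a = (rₚ + rₐ)/2 = 8.1155 × 10^10 m
Vis-viva: v² = GM (2/r − 1/a)
vₚ² = 9.773 × 10^20 × (1.78412 × 10^-10 − 1.23221 × 10^-11) = 1.6232 × 10^11 m²/s²
vₚ = 402889 m/s ≈ 402.9 km/s
vₐ² = 9.773 × 10^20 × (1.32363 × 10^-11 − 1.23221 × 10^-11) = 8.93416 × 10^8 m²/s²
vₐ = 29890.1 m/s ≈ 29.89 km/s

Final answer: vₚ = 402.9 km/s, vₐ = 29.89 km/s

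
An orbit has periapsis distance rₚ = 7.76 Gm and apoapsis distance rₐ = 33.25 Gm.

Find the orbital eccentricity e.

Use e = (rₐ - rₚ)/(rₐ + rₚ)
rₚ = 7.76 Gm = 7.76 × 10^9 m
rₐ = 33.25 Gm = 3.325 × 10^10 m
rₐ − rₚ = 2.549 × 10^10 m
rₐ + rₚ = 4.101 × 10^10 m
e = (rₐ − rₚ)/(rₐ + rₚ) = 0.621556

Final answer: e = 0.6216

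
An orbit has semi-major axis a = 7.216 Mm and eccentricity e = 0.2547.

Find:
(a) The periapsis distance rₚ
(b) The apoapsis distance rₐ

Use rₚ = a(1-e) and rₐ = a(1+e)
a = 7.216 Mm = 7.216 × 10^6 m
e = 0.2547:  1 − e = 0.7453,  1 + e = 1.2547
(a) rₚ = a(1 − e) = 7.216 × 10^6 m × 0.7453 = 5.37808 × 10^6 m ≈ 5.378 Mm
(b) rₐ = a(1 + e) = 7.216 × 10^6 m × 1.2547 = 9.05392 × 10^6 m ≈ 9.054 Mm

Final answer:
(a) rₚ = 5.378 Mm
(b) rₐ = 9.054 Mm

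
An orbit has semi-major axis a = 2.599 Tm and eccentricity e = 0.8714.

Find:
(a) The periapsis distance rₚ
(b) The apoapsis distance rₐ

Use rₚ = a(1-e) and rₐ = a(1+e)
a = 2.599 Tm = 2.599 × 10^12 m
e = 0.8714:  1 − e = 0.1286,  1 + e = 1.8714
(a) rₚ = a(1 − e) = 2.599 × 10^12 m × 0.1286 = 3.34231 × 10^11 m ≈ 334.2 Gm
(b) rₐ = a(1 + e) = 2.599 × 10^12 m × 1.8714 = 4.86377 × 10^12 m ≈ 4.864 Tm

Final answer:
(a) rₚ = 334.2 Gm
(b) rₐ = 4.864 Tm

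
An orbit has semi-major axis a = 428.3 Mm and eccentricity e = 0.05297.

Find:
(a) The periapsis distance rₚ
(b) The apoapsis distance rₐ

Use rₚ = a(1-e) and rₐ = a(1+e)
a = 428.3 Mm = 4.283 × 10^8 m
e = 0.05297:  1 − e = 0.94703,  1 + e = 1.05297
(a) rₚ = a(1 − e) = 4.283 × 10^8 m × 0.94703 = 4.05613 × 10^8 m ≈ 405.6 Mm
(b) rₐ = a(1 + e) = 4.283 × 10^8 m × 1.05297 = 4.50987 × 10^8 m ≈ 451 Mm

Final answer:
(a) rₚ = 405.6 Mm
(b) rₐ = 451 Mm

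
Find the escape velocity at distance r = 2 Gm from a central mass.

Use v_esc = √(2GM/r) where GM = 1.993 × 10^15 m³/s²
r = 2 Gm = 2 × 10^9 m
GM = 1.993 × 10^15 m³/s²
2GM/r = 2 × (1.993 × 10^15) / (2 × 10^9) = 1.993 × 10^6 m²/s²
v_esc = √(2GM/r) = 1411.74 m/s ≈ 1.412 km/s

Final answer: 1.412 km/s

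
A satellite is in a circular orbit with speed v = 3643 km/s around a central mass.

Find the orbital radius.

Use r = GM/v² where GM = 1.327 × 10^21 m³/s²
v = 3643 km/s = 3.643 × 10^6 m/s
GM = 1.327 × 10^21 m³/s²
v² = 1.32714 × 10^13 m²/s²
r = GM/v² = (1.327 × 10^21) / (1.32714 × 10^13) = 9.99891 × 10^7 m ≈ 99.99 Mm

Final answer: 99.99 Mm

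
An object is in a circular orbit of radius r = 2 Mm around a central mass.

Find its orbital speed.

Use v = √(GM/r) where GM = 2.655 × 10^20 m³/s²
r = 2 Mm = 2 × 10^6 m
GM = 2.655 × 10^20 m³/s²
GM/r = (2.655 × 10^20) / (2 × 10^6) = 1.3275 × 10^14 m²/s²
v = √(GM/r) = 1.15217 × 10^7 m/s ≈ 1.152 × 10^4 km/s

Final answer: 1.152 × 10^4 km/s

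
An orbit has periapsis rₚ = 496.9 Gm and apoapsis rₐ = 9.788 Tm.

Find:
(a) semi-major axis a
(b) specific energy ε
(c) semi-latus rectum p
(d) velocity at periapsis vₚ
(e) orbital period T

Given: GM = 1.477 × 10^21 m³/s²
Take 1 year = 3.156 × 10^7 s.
rₚ = 496.9 Gm = 4.969 × 10^11 m
rₐ = 9.788 Tm = 9.788 × 10^12 m
GM = 1.477 × 10^21 m³/s²
a = (rₚ + rₐ)/2 = 5.14245 × 10^12 m
e = (rₐ − rₚ)/(rₐ + rₚ) = (9.2911 × 10^12) / (1.02849 × 10^13) = 0.903373
(a) a = 5.14245 × 10^12 m ≈ 5.142 Tm
(b) 2a = 1.02849 × 10^13 m;  ε = −GM/(2a) = -1.43609 × 10^8 J/kg ≈ -143.6 MJ/kg
(c) 1 − e² = 0.183917;  p = a(1 − e²) = 5.14245 × 10^12 × 0.183917 = 9.45786 × 10^11 m ≈ 945.8 Gm
(d) vₚ² = GM (2/rₚ − 1/a) = 1.477 × 10^21 × (4.02495 × 10^-12 − 1.9446 × 10^-13) = 5.65764 × 10^9 m²/s²;  vₚ = 75217.3 m/s ≈ 75.22 km/s
(e) a³ = 1.35991 × 10^38 m³;  T = 2π √(a³/GM) = 2π × 3.03434 × 10^8 s = 1.90653 × 10^9 s ≈ 60.41 years

Final answer:
(a) semi-major axis a = 5.142 Tm
(b) specific energy ε = -143.6 MJ/kg
(c) semi-latus rectum p = 945.8 Gm
(d) velocity at periapsis vₚ = 75.22 km/s
(e) orbital period T = 60.41 years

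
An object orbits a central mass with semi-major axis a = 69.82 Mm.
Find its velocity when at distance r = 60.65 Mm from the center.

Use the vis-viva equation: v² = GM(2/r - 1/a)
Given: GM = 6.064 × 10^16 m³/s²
a = 69.82 Mm = 6.982 × 10^7 m
r = 60.65 Mm = 6.065 × 10^7 m
GM = 6.064 × 10^16 m³/s²
2/r − 1/a = 3.29761 × 10^-8 − 1.43225 × 10^-8 = 1.86535 × 10^-8 m⁻¹
v² = GM (2/r − 1/a) = 1.13115 × 10^9 m²/s²
v = 33632.6 m/s ≈ 33.63 km/s

Final answer: 33.63 km/s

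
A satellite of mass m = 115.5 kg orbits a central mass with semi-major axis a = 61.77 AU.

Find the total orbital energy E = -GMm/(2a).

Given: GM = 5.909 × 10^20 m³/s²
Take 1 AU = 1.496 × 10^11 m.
a = 61.77 AU = 9.24079 × 10^12 m
GM = 5.909 × 10^20 m³/s²
2a = 1.84816 × 10^13 m
GMm = 5.909 × 10^20 × 115.5 = 6.8249 × 10^22 m³·kg/s²
E = −GMm/(2a) = -3.69281 × 10^9 J ≈ -3.693 GJ

Final answer: -3.693 GJ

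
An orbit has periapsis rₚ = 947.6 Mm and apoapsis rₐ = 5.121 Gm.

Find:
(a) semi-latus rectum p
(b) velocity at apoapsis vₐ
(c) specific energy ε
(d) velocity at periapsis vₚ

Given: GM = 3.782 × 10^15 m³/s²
rₚ = 947.6 Mm = 9.476 × 10^8 m
rₐ = 5.121 Gm = 5.121 × 10^9 m
GM = 3.782 × 10^15 m³/s²
a = (rₚ + rₐ)/2 = 3.0343 × 10^9 m
e = (rₐ − rₚ)/(rₐ + rₚ) = (4.1734 × 10^9) / (6.0686 × 10^9) = 0.687704
(a) 1 − e² = 0.527063;  p = a(1 − e²) = 3.0343 × 10^9 × 0.527063 = 1.59927 × 10^9 m ≈ 1.599 Gm
(b) vₐ² = GM (2/rₐ − 1/a) = 3.782 × 10^15 × (3.90549 × 10^-10 − 3.29565 × 10^-10) = 230639 m²/s²;  vₐ = 480.249 m/s ≈ 480.2 m/s
(c) 2a = 6.0686 × 10^9 m;  ε = −GM/(2a) = -623208 J/kg ≈ -623.2 kJ/kg
(d) vₚ² = GM (2/rₚ − 1/a) = 3.782 × 10^15 × (2.1106 × 10^-9 − 3.29565 × 10^-10) = 6.73586 × 10^6 m²/s²;  vₚ = 2595.35 m/s ≈ 2.595 km/s

Final answer:
(a) semi-latus rectum p = 1.599 Gm
(b) velocity at apoapsis vₐ = 480.2 m/s
(c) specific energy ε = -623.2 kJ/kg
(d) velocity at periapsis vₚ = 2.595 km/s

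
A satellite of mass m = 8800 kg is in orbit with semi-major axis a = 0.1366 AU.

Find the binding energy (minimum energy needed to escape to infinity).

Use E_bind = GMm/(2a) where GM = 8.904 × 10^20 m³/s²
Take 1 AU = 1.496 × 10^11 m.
a = 0.1366 AU = 2.04354 × 10^10 m
GM = 8.904 × 10^20 m³/s²
m = 8800 kg
GMm = 8.904 × 10^20 × 8800 = 7.83552 × 10^24 m³·kg/s²
2a = 4.08707 × 10^10 m
E_bind = GMm/(2a) = 1.91715 × 10^14 J ≈ 191.7 TJ

Final answer: 191.7 TJ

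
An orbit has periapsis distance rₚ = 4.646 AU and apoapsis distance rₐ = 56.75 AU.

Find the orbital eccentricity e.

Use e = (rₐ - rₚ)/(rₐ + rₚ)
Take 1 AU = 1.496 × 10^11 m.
rₚ = 4.646 AU = 6.95042 × 10^11 m
rₐ = 56.75 AU = 8.4898 × 10^12 m
rₐ − rₚ = 7.79476 × 10^12 m
rₐ + rₚ = 9.18484 × 10^12 m
e = (rₐ − rₚ)/(rₐ + rₚ) = 0.848655

Final answer: e = 0.8487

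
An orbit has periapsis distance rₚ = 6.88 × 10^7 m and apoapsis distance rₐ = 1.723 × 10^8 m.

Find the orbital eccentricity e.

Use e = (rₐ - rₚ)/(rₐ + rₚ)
rₚ = 6.88 × 10^7 m
rₐ = 1.723 × 10^8 m
rₐ − rₚ = 1.035 × 10^8 m
rₐ + rₚ = 2.411 × 10^8 m
e = (rₐ − rₚ)/(rₐ + rₚ) = 0.429282

Final answer: e = 0.4293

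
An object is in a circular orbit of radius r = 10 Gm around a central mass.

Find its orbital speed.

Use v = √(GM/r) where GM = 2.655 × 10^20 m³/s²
r = 10 Gm = 1 × 10^10 m
GM = 2.655 × 10^20 m³/s²
GM/r = (2.655 × 10^20) / (1 × 10^10) = 2.655 × 10^10 m²/s²
v = √(GM/r) = 162942 m/s ≈ 162.9 km/s

Final answer: 162.9 km/s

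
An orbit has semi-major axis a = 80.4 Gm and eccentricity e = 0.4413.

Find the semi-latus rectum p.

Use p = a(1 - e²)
a = 80.4 Gm = 8.04 × 10^10 m
e = 0.4413,  e² = 0.194746,  1 − e² = 0.805254
p = a(1 − e²) = 8.04 × 10^10 m × 0.805254 = 6.47424 × 10^10 m ≈ 64.74 Gm

Final answer: p = 64.74 Gm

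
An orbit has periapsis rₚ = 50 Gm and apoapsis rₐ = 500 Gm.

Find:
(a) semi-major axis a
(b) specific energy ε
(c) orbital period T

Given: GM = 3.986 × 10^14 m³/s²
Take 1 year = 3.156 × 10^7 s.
rₚ = 50 Gm = 5 × 10^10 m
rₐ = 500 Gm = 5 × 10^11 m
GM = 3.986 × 10^14 m³/s²
a = (rₚ + rₐ)/2 = 2.75 × 10^11 m
e = (rₐ − rₚ)/(rₐ + rₚ) = (4.5 × 10^11) / (5.5 × 10^11) = 0.818182
(a) a = 2.75 × 10^11 m ≈ 275 Gm
(b) 2a = 5.5 × 10^11 m;  ε = −GM/(2a) = -724.727 J/kg ≈ -724.7 J/kg
(c) a³ = 2.07969 × 10^34 m³;  T = 2π √(a³/GM) = 2π × 7.22321 × 10^9 s = 4.53848 × 10^10 s ≈ 1438 years

Final answer:
(a) semi-major axis a = 275 Gm
(b) specific energy ε = -724.7 J/kg
(c) orbital period T = 1438 years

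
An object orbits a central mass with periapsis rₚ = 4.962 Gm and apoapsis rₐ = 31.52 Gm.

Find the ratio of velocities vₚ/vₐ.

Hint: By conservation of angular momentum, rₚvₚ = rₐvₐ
rₚ = 4.962 Gm = 4.962 × 10^9 m
rₐ = 31.52 Gm = 3.152 × 10^10 m
rₚvₚ = rₐvₐ  ⇒  vₚ/vₐ = rₐ/rₚ
vₚ/vₐ = (3.152 × 10^10) / (4.962 × 10^9) = 6.35228

Final answer: vₚ/vₐ = 6.352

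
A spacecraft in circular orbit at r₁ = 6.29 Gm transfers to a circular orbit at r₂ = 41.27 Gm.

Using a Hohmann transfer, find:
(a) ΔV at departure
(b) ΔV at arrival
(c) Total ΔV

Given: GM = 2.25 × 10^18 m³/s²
r₁ = 6.29 Gm = 6.29 × 10^9 m
r₂ = 41.27 Gm = 4.127 × 10^10 m
GM = 2.25 × 10^18 m³/s²
Transfer ellipse: a_t = (r₁ + r₂)/2 = 2.378 × 10^10 m
Circular speed at r₁: v₁ = √(GM/r₁) = 18913.2 m/s
Transfer speed at r₁ (periapsis): v₁ₜ = √(GM(2/r₁ − 1/a_t)) = 24915.9 m/s
(a) ΔV₁ = v₁ₜ − v₁ = 6002.7 m/s ≈ 6.003 km/s
Circular speed at r₂: v₂ = √(GM/r₂) = 7383.7 m/s
Transfer speed at r₂ (apoapsis): v₂ₜ = √(GM(2/r₂ − 1/a_t)) = 3797.46 m/s
(b) ΔV₂ = v₂ − v₂ₜ = 3586.24 m/s ≈ 3.586 km/s
(c) ΔV_total = ΔV₁ + ΔV₂ = 9588.94 m/s ≈ 9.589 km/s

Final answer:
(a) ΔV₁ = 6.003 km/s
(b) ΔV₂ = 3.586 km/s
(c) ΔV_total = 9.589 km/s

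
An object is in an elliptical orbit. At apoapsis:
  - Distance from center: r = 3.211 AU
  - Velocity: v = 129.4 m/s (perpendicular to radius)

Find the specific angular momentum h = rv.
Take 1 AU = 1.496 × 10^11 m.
r = 3.211 AU = 4.80366 × 10^11 m
v = 129.4 m/s
h = rv = 4.80366 × 10^11 × 129.4 = 6.21593 × 10^13 m²/s ≈ 6.216 × 10^13 m²/s

Final answer: h = 6.216 × 10^13 m²/s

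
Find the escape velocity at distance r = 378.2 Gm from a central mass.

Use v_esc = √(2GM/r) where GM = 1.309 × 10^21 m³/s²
r = 378.2 Gm = 3.782 × 10^11 m
GM = 1.309 × 10^21 m³/s²
2GM/r = 2 × (1.309 × 10^21) / (3.782 × 10^11) = 6.92226 × 10^9 m²/s²
v_esc = √(2GM/r) = 83200.1 m/s ≈ 83.2 km/s

Final answer: 83.2 km/s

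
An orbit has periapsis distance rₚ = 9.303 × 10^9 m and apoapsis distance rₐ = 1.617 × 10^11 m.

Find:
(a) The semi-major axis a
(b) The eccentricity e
rₚ = 9.303 × 10^9 m
rₐ = 1.617 × 10^11 m
(a) a = (rₚ + rₐ)/2 = 8.55015 × 10^10 m ≈ 8.55 × 10^10 m
(b) e = (rₐ − rₚ)/(rₐ + rₚ) = (1.52397 × 10^11) / (1.71003 × 10^11) = 0.891195

Final answer:
(a) a = 8.55 × 10^10 m
(b) e = 0.8912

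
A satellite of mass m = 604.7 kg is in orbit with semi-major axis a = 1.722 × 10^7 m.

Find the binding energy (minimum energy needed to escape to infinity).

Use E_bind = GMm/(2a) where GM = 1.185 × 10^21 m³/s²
a = 1.722 × 10^7 m
GM = 1.185 × 10^21 m³/s²
m = 604.7 kg
GMm = 1.185 × 10^21 × 604.7 = 7.16569 × 10^23 m³·kg/s²
2a = 3.444 × 10^7 m
E_bind = GMm/(2a) = 2.08063 × 10^16 J ≈ 20.81 PJ

Final answer: 20.81 PJ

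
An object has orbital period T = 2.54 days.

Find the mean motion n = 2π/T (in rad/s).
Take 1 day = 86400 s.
T = 2.54 days = 219456 s
n = 2π / 219456 s = 2.86307 × 10^-5 rad/s ≈ 2.863 × 10^-5 rad/s

Final answer: n = 2.863 × 10^-5 rad/s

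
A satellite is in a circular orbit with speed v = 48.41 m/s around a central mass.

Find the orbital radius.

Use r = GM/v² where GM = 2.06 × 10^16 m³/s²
v = 48.41 m/s
GM = 2.06 × 10^16 m³/s²
v² = 2343.53 m²/s²
r = GM/v² = (2.06 × 10^16) / 2343.53 = 8.79017 × 10^12 m ≈ 8.79 × 10^12 m

Final answer: 8.79 × 10^12 m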